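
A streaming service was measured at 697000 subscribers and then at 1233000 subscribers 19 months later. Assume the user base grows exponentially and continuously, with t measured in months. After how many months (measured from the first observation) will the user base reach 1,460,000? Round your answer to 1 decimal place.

t ≈ 24.6 months

r = ln(1233000/697000) / 19 ≈ 0.030022 per month
t = ln(1460000/697000) / r = 0.73941 / 0.030022 ≈ 24.629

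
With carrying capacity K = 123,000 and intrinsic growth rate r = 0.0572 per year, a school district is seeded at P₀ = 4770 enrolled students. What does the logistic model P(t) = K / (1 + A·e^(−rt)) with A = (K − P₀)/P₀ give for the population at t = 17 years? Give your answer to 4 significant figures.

≈ 11,860 enrolled students

A = (123000 − 4770)/4770 = 24.78616
P(17) = 123000 / (1 + 24.78616·e^(−0.0572·17)) = 123000 / (1 + 24.78616·0.378174)
= 123000 / 10.37349 ≈ 11857.15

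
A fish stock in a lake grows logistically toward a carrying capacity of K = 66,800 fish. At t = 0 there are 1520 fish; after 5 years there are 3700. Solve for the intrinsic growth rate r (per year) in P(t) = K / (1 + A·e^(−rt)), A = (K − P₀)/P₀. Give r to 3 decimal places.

r ≈ 0.185 per year

A = (66800 − 1520)/1520 = 42.94737
3700 = 66800/(1 + 42.94737·e^(−r·5)) → e^(−5r) = (18.05405 − 1)/42.94737 = 0.397092
r = −ln(0.397092)/5 = 0.92359/5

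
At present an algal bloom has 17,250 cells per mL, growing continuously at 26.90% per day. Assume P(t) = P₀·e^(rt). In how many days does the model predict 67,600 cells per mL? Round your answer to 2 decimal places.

t ≈ 5.08 days

67600 = 17250 · e^(0.269·t)
t = ln(67600/17250) / 0.269 = ln(3.91884) / 0.269 = 1.3658 / 0.269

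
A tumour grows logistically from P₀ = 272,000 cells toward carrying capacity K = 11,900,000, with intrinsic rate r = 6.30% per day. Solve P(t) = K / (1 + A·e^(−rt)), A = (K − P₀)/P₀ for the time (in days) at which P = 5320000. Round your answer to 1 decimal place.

A = (11900000 − 272000)/272000 = 42.75
5320000 = 11900000/(1 + 42.75·e^(−0.063t)) → 1 + 42.75·e^(−0.063t) = 2.23684
e^(−0.063t) = 0.028932 → t = ln(34.56383)/0.063 = 3.54281/0.063

t ≈ 56.2 days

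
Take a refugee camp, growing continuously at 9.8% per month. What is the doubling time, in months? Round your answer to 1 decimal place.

doubling time ≈ 7.1 months

doubling time = ln(2) / |r| = 0.69315 / 0.098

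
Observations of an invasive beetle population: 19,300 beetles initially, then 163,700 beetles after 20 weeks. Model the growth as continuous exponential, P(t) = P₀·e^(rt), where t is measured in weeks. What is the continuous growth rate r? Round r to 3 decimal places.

163700 = 19300 · e^(r·20)
e^(20r) = 163700/19300 = 8.48187
r = ln(8.48187) / 20 = 2.13793 / 20

r ≈ 0.107 per week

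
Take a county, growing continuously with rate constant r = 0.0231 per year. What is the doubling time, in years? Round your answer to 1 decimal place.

doubling time ≈ 30.0 years

doubling time = ln(2) / |r| = 0.69315 / 0.0231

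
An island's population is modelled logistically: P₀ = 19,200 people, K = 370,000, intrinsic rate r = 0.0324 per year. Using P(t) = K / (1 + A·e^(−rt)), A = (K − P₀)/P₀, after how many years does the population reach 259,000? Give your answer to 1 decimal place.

t ≈ 115.8 years

A = (370000 − 19200)/19200 = 18.27083
259000 = 370000/(1 + 18.27083·e^(−0.0324t)) → 1 + 18.27083·e^(−0.0324t) = 1.42857
e^(−0.0324t) = 0.023457 → t = ln(42.63194)/0.0324 = 3.7526/0.0324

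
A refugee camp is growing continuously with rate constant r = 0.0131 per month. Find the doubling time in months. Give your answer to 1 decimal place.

doubling time = ln(2) / |r| = 0.69315 / 0.0131

doubling time ≈ 52.9 months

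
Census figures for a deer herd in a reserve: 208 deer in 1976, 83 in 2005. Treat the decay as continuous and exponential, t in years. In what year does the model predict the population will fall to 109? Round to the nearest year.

r = ln(83/208) / 29 = -0.9187/29 ≈ -0.031679 per year
t = ln(109/208) / r = -0.64619/-0.031679 ≈ 20.4 years after 1976

year 1996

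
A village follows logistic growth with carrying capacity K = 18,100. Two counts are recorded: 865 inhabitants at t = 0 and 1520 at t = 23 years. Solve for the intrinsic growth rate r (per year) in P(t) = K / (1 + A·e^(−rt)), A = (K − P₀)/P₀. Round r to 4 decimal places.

A = (18100 − 865)/865 = 19.92486
1520 = 18100/(1 + 19.92486·e^(−r·23)) → e^(−23r) = (11.90789 − 1)/19.92486 = 0.547452
r = −ln(0.547452)/23 = 0.60248/23

r ≈ 0.0262 per year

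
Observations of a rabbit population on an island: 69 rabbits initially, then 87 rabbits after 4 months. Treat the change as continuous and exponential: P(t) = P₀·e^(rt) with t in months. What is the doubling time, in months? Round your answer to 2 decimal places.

r = ln(87/69) / 4 = ln(1.26087) / 4 ≈ 0.05795 per month
doubling time = ln 2 / |r| = 0.69315 / 0.05795

doubling time ≈ 11.96 months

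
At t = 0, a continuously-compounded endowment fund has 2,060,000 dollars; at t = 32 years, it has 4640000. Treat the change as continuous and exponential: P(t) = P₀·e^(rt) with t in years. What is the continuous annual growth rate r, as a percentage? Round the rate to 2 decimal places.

4640000 = 2060000 · e^(r·32)
e^(32r) = 4640000/2060000 = 2.25243
r = ln(2.25243) / 32 = 0.81201 / 32

r ≈ 2.54% per year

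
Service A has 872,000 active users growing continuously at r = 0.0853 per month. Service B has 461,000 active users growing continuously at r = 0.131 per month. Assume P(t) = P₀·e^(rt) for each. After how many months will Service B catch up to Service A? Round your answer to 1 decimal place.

t ≈ 13.9 months

872000·e^(0.0853t) = 461000·e^(0.131t)
872000/461000 = e^((0.131 − 0.0853)t) → ln(1.89154) = 0.0457·t
t = 0.63739 / 0.0457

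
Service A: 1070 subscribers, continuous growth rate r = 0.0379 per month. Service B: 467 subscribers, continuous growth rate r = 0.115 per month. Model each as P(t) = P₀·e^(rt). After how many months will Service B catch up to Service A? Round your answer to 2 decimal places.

1070·e^(0.0379t) = 467·e^(0.115t)
1070/467 = e^((0.115 − 0.0379)t) → ln(2.29122) = 0.0771·t
t = 0.82908 / 0.0771

t ≈ 10.75 months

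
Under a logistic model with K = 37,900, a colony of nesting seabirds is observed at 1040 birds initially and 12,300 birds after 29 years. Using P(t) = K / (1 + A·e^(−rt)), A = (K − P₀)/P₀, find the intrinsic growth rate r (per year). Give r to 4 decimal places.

r ≈ 0.0978 per year

A = (37900 − 1040)/1040 = 35.44231
12300 = 37900/(1 + 35.44231·e^(−r·29)) → e^(−29r) = (3.0813 − 1)/35.44231 = 0.058724
r = −ln(0.058724)/29 = 2.83491/29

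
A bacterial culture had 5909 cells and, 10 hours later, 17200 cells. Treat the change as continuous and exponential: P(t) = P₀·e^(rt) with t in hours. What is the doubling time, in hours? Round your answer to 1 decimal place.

r = ln(17200/5909) / 10 = ln(2.91081) / 10 ≈ 0.106843 per hour
doubling time = ln 2 / |r| = 0.69315 / 0.106843

doubling time ≈ 6.5 hours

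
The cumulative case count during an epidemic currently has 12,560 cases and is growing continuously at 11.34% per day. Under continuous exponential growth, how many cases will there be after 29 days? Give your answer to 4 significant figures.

P(29) = 12560 · e^(0.1134·29) = 12560 · e^(3.2886)
= 12560 · 26.80531 ≈ 336674.69

≈ 336,700 cases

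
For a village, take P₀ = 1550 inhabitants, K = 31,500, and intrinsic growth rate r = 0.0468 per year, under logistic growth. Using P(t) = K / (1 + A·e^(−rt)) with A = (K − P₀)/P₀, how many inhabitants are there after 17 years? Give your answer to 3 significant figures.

A = (31500 − 1550)/1550 = 19.32258
P(17) = 31500 / (1 + 19.32258·e^(−0.0468·17)) = 31500 / (1 + 19.32258·0.45131)
= 31500 / 9.72048 ≈ 3240.58

≈ 3,240 inhabitants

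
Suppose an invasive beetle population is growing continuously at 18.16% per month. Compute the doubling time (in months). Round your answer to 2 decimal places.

doubling time = ln(2) / |r| = 0.69315 / 0.1816

doubling time ≈ 3.82 months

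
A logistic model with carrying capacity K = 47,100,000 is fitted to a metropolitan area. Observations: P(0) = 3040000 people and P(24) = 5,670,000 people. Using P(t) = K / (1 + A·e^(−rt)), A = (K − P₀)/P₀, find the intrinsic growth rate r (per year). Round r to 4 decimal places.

r ≈ 0.0285 per year

A = (47100000 − 3040000)/3040000 = 14.49342
5670000 = 47100000/(1 + 14.49342·e^(−r·24)) → e^(−24r) = (8.30688 − 1)/14.49342 = 0.504151
r = −ln(0.504151)/24 = 0.68488/24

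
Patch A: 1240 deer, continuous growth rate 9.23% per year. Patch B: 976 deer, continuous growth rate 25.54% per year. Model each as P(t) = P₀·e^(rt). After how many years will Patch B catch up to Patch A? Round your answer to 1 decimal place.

1240·e^(0.0923t) = 976·e^(0.2554t)
1240/976 = e^((0.2554 − 0.0923)t) → ln(1.27049) = 0.1631·t
t = 0.2394 / 0.1631

t ≈ 1.5 years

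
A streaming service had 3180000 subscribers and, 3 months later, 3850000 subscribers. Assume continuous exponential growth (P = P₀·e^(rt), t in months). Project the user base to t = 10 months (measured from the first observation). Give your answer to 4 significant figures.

≈ 6,015,000 subscribers

r = ln(3850000/3180000) / 3 ≈ 0.063731 per month
P(10) = 3180000 · e^(0.063731·10) = 3180000 · 1.89138 ≈ 6014587.1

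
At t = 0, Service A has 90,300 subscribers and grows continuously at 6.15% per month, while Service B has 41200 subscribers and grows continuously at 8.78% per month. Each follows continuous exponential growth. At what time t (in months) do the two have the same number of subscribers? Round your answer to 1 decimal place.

90300·e^(0.0615t) = 41200·e^(0.0878t)
90300/41200 = e^((0.0878 − 0.0615)t) → ln(2.19175) = 0.0263·t
t = 0.7847 / 0.0263

t ≈ 29.8 months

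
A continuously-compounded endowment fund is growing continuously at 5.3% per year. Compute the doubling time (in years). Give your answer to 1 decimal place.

doubling time ≈ 13.1 years

doubling time = ln(2) / |r| = 0.69315 / 0.053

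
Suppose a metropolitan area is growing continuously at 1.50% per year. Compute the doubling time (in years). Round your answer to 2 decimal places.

doubling time ≈ 46.21 years

doubling time = ln(2) / |r| = 0.69315 / 0.015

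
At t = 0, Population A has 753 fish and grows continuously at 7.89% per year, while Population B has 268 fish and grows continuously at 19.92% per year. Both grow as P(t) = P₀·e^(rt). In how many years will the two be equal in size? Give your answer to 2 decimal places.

753·e^(0.0789t) = 268·e^(0.1992t)
753/268 = e^((0.1992 − 0.0789)t) → ln(2.8097) = 0.1203·t
t = 1.03308 / 0.1203

t ≈ 8.59 years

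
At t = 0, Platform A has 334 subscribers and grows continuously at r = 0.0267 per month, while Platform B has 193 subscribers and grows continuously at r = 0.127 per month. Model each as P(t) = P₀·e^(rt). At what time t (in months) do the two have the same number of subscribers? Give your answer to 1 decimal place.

t ≈ 5.5 months

334·e^(0.0267t) = 193·e^(0.127t)
334/193 = e^((0.127 − 0.0267)t) → ln(1.73057) = 0.1003·t
t = 0.54845 / 0.1003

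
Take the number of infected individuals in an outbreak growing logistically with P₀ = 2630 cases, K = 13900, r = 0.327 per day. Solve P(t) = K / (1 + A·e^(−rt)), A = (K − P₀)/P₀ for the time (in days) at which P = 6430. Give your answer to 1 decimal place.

A = (13900 − 2630)/2630 = 4.28517
6430 = 13900/(1 + 4.28517·e^(−0.327t)) → 1 + 4.28517·e^(−0.327t) = 2.16174
e^(−0.327t) = 0.271107 → t = ln(3.68857)/0.327 = 1.30524/0.327

t ≈ 4.0 days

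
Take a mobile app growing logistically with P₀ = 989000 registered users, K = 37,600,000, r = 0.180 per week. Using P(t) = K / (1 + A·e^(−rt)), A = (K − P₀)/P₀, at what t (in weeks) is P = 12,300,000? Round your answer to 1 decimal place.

A = (37600000 − 989000)/989000 = 37.0182
12300000 = 37600000/(1 + 37.0182·e^(−0.18t)) → 1 + 37.0182·e^(−0.18t) = 3.05691
e^(−0.18t) = 0.055565 → t = ln(17.99699)/0.18 = 2.8902/0.18

t ≈ 16.1 weeks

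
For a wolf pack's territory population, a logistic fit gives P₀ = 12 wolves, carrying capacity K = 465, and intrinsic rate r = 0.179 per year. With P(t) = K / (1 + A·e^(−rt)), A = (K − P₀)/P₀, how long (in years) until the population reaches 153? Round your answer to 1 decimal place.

t ≈ 16.3 years

A = (465 − 12)/12 = 37.75
153 = 465/(1 + 37.75·e^(−0.179t)) → 1 + 37.75·e^(−0.179t) = 3.03922
e^(−0.179t) = 0.054019 → t = ln(18.51202)/0.179 = 2.91842/0.179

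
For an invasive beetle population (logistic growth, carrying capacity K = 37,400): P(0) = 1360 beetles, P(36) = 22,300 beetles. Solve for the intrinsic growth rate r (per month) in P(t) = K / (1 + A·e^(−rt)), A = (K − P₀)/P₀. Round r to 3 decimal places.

A = (37400 − 1360)/1360 = 26.5
22300 = 37400/(1 + 26.5·e^(−r·36)) → e^(−36r) = (1.67713 − 1)/26.5 = 0.025552
r = −ln(0.025552)/36 = 3.66704/36

r ≈ 0.102 per month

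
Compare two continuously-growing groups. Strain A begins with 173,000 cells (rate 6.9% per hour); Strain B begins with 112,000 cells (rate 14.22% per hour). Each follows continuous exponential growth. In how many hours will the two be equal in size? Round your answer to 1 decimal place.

173000·e^(0.069t) = 112000·e^(0.1422t)
173000/112000 = e^((0.1422 − 0.069)t) → ln(1.54464) = 0.0732·t
t = 0.43479 / 0.0732

t ≈ 5.9 hours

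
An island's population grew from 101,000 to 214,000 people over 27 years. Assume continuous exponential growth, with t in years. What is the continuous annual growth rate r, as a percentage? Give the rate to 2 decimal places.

r ≈ 2.78% per year

214000 = 101000 · e^(r·27)
e^(27r) = 214000/101000 = 2.11881
r = ln(2.11881) / 27 = 0.75086 / 27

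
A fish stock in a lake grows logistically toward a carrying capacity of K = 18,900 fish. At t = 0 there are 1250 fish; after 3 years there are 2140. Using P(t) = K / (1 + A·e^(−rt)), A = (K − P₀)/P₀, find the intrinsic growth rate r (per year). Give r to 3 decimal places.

r ≈ 0.196 per year

A = (18900 − 1250)/1250 = 14.12
2140 = 18900/(1 + 14.12·e^(−r·3)) → e^(−3r) = (8.83178 − 1)/14.12 = 0.554658
r = −ln(0.554658)/3 = 0.5894/3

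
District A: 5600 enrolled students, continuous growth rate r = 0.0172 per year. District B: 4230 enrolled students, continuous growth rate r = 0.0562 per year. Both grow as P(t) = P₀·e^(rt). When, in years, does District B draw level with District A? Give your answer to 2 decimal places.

t ≈ 7.19 years

5600·e^(0.0172t) = 4230·e^(0.0562t)
5600/4230 = e^((0.0562 − 0.0172)t) → ln(1.32388) = 0.039·t
t = 0.28056 / 0.039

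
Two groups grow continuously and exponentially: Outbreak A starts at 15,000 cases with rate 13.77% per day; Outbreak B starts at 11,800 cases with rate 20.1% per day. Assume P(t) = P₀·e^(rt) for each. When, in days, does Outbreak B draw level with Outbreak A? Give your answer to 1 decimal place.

t ≈ 3.8 days

15000·e^(0.1377t) = 11800·e^(0.201t)
15000/11800 = e^((0.201 − 0.1377)t) → ln(1.27119) = 0.0633·t
t = 0.23995 / 0.0633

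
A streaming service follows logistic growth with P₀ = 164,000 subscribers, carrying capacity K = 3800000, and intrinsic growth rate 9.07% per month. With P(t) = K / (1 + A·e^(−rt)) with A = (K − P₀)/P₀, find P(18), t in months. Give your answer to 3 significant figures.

≈ 713,000 subscribers

A = (3800000 − 164000)/164000 = 22.17073
P(18) = 3800000 / (1 + 22.17073·e^(−0.0907·18)) = 3800000 / (1 + 22.17073·0.195421)
= 3800000 / 5.33262 ≈ 712594.97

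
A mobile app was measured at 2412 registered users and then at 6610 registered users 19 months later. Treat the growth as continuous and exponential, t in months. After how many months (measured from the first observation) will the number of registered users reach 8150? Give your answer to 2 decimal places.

r = ln(6610/2412) / 19 ≈ 0.053059 per month
t = ln(8150/2412) / r = 1.21756 / 0.053059 ≈ 22.947

t ≈ 22.95 months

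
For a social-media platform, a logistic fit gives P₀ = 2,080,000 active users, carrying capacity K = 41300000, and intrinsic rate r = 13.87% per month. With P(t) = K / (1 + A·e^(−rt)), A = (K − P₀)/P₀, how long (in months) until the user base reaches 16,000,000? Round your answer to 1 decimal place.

t ≈ 17.9 months

A = (41300000 − 2080000)/2080000 = 18.85577
16000000 = 41300000/(1 + 18.85577·e^(−0.1387t)) → 1 + 18.85577·e^(−0.1387t) = 2.58125
e^(−0.1387t) = 0.08386 → t = ln(11.9246)/0.1387 = 2.4786/0.1387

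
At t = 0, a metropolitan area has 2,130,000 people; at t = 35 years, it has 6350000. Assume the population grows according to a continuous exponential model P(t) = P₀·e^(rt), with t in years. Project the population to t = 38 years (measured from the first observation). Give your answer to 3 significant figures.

≈ 6,970,000 people

r = ln(6350000/2130000) / 35 ≈ 0.03121 per year
P(38) = 2130000 · e^(0.03121·38) = 2130000 · 3.27383 ≈ 6973263.54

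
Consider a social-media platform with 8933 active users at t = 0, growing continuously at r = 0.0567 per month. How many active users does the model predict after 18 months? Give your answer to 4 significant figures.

≈ 24,790 active users

P(18) = 8933 · e^(0.0567·18) = 8933 · e^(1.0206)
= 8933 · 2.77486 ≈ 24787.82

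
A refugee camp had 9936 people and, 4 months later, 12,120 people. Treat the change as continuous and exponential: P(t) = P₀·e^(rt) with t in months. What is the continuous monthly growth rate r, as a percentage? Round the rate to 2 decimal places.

r ≈ 4.97% per month

12120 = 9936 · e^(r·4)
e^(4r) = 12120/9936 = 1.21981
r = ln(1.21981) / 4 = 0.19869 / 4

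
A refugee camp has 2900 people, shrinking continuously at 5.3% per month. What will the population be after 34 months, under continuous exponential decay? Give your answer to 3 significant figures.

≈ 478 people

P(34) = 2900 · e^(-0.053·34) = 2900 · e^(-1.802)
= 2900 · 0.16497 ≈ 478.41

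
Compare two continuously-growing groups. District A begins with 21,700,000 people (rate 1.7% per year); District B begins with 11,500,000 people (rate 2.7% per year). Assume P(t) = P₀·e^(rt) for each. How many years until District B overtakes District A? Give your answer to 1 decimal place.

t ≈ 63.5 years

21700000·e^(0.017t) = 11500000·e^(0.027t)
21700000/11500000 = e^((0.027 − 0.017)t) → ln(1.88696) = 0.01·t
t = 0.63497 / 0.01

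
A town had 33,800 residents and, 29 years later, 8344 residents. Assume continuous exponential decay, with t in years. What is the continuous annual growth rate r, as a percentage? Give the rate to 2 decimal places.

r ≈ -4.82% per year

8344 = 33800 · e^(r·29)
e^(29r) = 8344/33800 = 0.24686
r = ln(0.24686) / 29 = -1.39892 / 29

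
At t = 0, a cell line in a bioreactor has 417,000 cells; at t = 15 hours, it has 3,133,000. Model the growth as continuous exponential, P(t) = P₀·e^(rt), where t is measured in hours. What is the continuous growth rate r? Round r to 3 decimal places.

3133000 = 417000 · e^(r·15)
e^(15r) = 3133000/417000 = 7.51319
r = ln(7.51319) / 15 = 2.01666 / 15

r ≈ 0.134 per hour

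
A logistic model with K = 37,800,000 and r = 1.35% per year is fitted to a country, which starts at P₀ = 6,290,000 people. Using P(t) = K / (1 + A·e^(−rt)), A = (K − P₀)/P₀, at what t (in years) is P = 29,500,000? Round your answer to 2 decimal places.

A = (37800000 − 6290000)/6290000 = 5.00954
29500000 = 37800000/(1 + 5.00954·e^(−0.0135t)) → 1 + 5.00954·e^(−0.0135t) = 1.28136
e^(−0.0135t) = 0.056164 → t = ln(17.80499)/0.0135 = 2.87948/0.0135

t ≈ 213.29 years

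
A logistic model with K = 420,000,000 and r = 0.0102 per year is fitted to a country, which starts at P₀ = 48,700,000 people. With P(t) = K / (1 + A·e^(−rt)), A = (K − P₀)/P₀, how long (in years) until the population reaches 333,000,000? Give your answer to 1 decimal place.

A = (420000000 − 48700000)/48700000 = 7.62423
333000000 = 420000000/(1 + 7.62423·e^(−0.0102t)) → 1 + 7.62423·e^(−0.0102t) = 1.26126
e^(−0.0102t) = 0.034267 → t = ln(29.1824)/0.0102 = 3.37357/0.0102

t ≈ 330.7 years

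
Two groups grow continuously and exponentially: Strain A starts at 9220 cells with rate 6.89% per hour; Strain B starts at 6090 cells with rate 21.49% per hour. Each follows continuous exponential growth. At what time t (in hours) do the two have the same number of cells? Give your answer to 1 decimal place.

t ≈ 2.8 hours

9220·e^(0.0689t) = 6090·e^(0.2149t)
9220/6090 = e^((0.2149 − 0.0689)t) → ln(1.51396) = 0.146·t
t = 0.41473 / 0.146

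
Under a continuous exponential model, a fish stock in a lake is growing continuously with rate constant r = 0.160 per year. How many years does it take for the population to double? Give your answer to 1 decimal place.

doubling time = ln(2) / |r| = 0.69315 / 0.16

doubling time ≈ 4.3 years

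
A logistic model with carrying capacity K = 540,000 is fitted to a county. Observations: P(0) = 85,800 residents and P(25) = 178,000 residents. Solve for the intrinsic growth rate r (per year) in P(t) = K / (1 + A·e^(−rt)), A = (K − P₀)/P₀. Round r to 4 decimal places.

r ≈ 0.0383 per year

A = (540000 − 85800)/85800 = 5.29371
178000 = 540000/(1 + 5.29371·e^(−r·25)) → e^(−25r) = (3.03371 − 1)/5.29371 = 0.384175
r = −ln(0.384175)/25 = 0.95666/25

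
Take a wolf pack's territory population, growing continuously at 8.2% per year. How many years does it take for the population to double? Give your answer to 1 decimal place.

doubling time ≈ 8.5 years

doubling time = ln(2) / |r| = 0.69315 / 0.082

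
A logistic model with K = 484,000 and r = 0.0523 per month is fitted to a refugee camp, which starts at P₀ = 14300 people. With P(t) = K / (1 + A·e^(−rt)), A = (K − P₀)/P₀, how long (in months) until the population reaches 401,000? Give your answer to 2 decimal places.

A = (484000 − 14300)/14300 = 32.84615
401000 = 484000/(1 + 32.84615·e^(−0.0523t)) → 1 + 32.84615·e^(−0.0523t) = 1.20698
e^(−0.0523t) = 0.006302 → t = ln(158.69045)/0.0523 = 5.06696/0.0523

t ≈ 96.88 months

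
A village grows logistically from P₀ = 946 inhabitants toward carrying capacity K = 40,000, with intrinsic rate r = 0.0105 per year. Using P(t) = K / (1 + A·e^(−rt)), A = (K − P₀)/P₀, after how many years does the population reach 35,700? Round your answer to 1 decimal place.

t ≈ 555.9 years

A = (40000 − 946)/946 = 41.2833
35700 = 40000/(1 + 41.2833·e^(−0.0105t)) → 1 + 41.2833·e^(−0.0105t) = 1.12045
e^(−0.0105t) = 0.002918 → t = ln(342.74738)/0.0105 = 5.83699/0.0105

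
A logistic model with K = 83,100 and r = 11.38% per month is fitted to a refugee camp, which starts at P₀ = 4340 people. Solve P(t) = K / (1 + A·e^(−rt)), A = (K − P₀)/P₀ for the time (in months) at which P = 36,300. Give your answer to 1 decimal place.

t ≈ 23.2 months

A = (83100 − 4340)/4340 = 18.14747
36300 = 83100/(1 + 18.14747·e^(−0.1138t)) → 1 + 18.14747·e^(−0.1138t) = 2.28926
e^(−0.1138t) = 0.071043 → t = ln(14.07592)/0.1138 = 2.64447/0.1138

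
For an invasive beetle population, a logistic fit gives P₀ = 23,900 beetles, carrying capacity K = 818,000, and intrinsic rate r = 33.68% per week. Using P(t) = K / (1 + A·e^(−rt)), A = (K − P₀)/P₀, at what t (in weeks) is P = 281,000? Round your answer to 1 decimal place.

t ≈ 8.5 weeks

A = (818000 − 23900)/23900 = 33.22594
281000 = 818000/(1 + 33.22594·e^(−0.3368t)) → 1 + 33.22594·e^(−0.3368t) = 2.91103
e^(−0.3368t) = 0.057516 → t = ln(17.38639)/0.3368 = 2.85569/0.3368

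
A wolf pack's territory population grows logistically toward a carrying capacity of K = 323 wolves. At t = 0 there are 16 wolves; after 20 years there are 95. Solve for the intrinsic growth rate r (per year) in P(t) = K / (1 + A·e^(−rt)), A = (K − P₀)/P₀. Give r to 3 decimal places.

A = (323 − 16)/16 = 19.1875
95 = 323/(1 + 19.1875·e^(−r·20)) → e^(−20r) = (3.4 − 1)/19.1875 = 0.125081
r = −ln(0.125081)/20 = 2.07879/20

r ≈ 0.104 per year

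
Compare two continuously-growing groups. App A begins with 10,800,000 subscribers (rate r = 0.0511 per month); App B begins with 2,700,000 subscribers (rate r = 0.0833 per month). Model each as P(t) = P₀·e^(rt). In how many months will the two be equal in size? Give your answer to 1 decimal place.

t ≈ 43.1 months

10800000·e^(0.0511t) = 2700000·e^(0.0833t)
10800000/2700000 = e^((0.0833 − 0.0511)t) → ln(4) = 0.0322·t
t = 1.38629 / 0.0322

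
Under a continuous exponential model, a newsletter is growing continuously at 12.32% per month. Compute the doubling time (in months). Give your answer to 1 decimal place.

doubling time = ln(2) / |r| = 0.69315 / 0.1232

doubling time ≈ 5.6 months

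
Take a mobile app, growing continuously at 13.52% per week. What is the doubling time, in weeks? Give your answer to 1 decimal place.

doubling time = ln(2) / |r| = 0.69315 / 0.1352

doubling time ≈ 5.1 weeks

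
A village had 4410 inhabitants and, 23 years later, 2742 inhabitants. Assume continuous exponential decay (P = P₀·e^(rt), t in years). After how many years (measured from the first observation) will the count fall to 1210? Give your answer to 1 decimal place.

t ≈ 62.6 years

r = ln(2742/4410) / 23 ≈ -0.02066 per year
t = ln(1210/4410) / r = -1.29325 / -0.02066 ≈ 62.596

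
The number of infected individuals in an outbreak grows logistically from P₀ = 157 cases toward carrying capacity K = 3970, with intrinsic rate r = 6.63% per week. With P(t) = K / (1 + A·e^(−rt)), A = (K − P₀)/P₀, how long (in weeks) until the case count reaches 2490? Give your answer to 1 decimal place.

A = (3970 − 157)/157 = 24.28662
2490 = 3970/(1 + 24.28662·e^(−0.0663t)) → 1 + 24.28662·e^(−0.0663t) = 1.59438
e^(−0.0663t) = 0.024473 → t = ln(40.8606)/0.0663 = 3.71017/0.0663

t ≈ 56.0 weeks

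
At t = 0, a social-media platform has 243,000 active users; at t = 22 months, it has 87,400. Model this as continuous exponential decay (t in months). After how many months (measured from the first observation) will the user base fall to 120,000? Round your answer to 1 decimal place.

t ≈ 15.2 months

r = ln(87400/243000) / 22 ≈ -0.04648 per month
t = ln(120000/243000) / r = -0.70557 / -0.04648 ≈ 15.18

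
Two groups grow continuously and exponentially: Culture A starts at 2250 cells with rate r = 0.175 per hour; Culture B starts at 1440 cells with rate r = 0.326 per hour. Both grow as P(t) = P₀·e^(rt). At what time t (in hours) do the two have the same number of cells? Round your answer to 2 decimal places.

t ≈ 2.96 hours

2250·e^(0.175t) = 1440·e^(0.326t)
2250/1440 = e^((0.326 − 0.175)t) → ln(1.5625) = 0.151·t
t = 0.44629 / 0.151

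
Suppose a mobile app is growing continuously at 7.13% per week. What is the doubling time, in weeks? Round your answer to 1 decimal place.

doubling time = ln(2) / |r| = 0.69315 / 0.0713

doubling time ≈ 9.7 weeks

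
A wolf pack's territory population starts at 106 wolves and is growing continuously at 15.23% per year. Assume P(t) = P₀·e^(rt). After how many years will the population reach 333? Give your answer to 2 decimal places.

t ≈ 7.52 years

333 = 106 · e^(0.1523·t)
t = ln(333/106) / 0.1523 = ln(3.14151) / 0.1523 = 1.1447 / 0.1523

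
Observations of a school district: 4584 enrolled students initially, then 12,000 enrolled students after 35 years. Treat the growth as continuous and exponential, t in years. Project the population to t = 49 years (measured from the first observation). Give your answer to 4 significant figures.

r = ln(12000/4584) / 35 ≈ 0.027495 per year
P(49) = 4584 · e^(0.027495·49) = 4584 · 3.8469 ≈ 17634.21

≈ 17,630 enrolled students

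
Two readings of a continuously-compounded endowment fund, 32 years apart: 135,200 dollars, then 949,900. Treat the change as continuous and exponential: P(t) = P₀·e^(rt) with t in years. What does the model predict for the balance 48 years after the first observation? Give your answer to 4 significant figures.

r = ln(949900/135200) / 32 ≈ 0.060925 per year
P(48) = 135200 · e^(0.060925·48) = 135200 · 18.62309 ≈ 2517842.07

≈ 2,518,000 dollars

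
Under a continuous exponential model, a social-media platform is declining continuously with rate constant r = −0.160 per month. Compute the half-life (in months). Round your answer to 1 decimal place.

half-life = ln(2) / |r| = 0.69315 / 0.16

half-life ≈ 4.3 months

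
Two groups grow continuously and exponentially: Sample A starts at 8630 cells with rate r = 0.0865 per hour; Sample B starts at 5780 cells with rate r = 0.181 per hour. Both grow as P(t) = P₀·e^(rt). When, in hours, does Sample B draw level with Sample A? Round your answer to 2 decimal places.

8630·e^(0.0865t) = 5780·e^(0.181t)
8630/5780 = e^((0.181 − 0.0865)t) → ln(1.49308) = 0.0945·t
t = 0.40084 / 0.0945

t ≈ 4.24 hours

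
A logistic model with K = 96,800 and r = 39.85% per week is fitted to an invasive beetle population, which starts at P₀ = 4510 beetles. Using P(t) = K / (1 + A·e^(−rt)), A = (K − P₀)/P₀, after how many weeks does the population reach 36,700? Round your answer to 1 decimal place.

t ≈ 6.3 weeks

A = (96800 − 4510)/4510 = 20.46341
36700 = 96800/(1 + 20.46341·e^(−0.3985t)) → 1 + 20.46341·e^(−0.3985t) = 2.6376
e^(−0.3985t) = 0.080026 → t = ln(12.49596)/0.3985 = 2.52541/0.3985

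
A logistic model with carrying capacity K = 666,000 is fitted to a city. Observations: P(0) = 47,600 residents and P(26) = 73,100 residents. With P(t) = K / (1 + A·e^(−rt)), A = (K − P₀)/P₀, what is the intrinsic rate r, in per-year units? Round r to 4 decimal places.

r ≈ 0.0181 per year

A = (666000 − 47600)/47600 = 12.9916
73100 = 666000/(1 + 12.9916·e^(−r·26)) → e^(−26r) = (9.11081 − 1)/12.9916 = 0.624312
r = −ln(0.624312)/26 = 0.47111/26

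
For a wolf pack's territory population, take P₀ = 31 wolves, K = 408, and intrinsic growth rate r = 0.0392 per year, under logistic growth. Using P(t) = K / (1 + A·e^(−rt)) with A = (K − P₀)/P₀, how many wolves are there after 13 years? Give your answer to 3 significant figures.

≈ 49.1 wolves

A = (408 − 31)/31 = 12.16129
P(13) = 408 / (1 + 12.16129·e^(−0.0392·13)) = 408 / (1 + 12.16129·0.600736)
= 408 / 8.30572 ≈ 49.12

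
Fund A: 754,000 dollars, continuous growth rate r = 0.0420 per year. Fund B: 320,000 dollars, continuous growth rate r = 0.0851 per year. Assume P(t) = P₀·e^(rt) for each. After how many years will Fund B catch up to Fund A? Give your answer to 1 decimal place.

t ≈ 19.9 years

754000·e^(0.042t) = 320000·e^(0.0851t)
754000/320000 = e^((0.0851 − 0.042)t) → ln(2.35625) = 0.0431·t
t = 0.85707 / 0.0431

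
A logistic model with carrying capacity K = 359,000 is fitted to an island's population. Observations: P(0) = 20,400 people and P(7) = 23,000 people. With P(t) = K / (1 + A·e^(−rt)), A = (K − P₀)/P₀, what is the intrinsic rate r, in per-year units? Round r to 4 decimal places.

r ≈ 0.0182 per year

A = (359000 − 20400)/20400 = 16.59804
23000 = 359000/(1 + 16.59804·e^(−r·7)) → e^(−7r) = (15.6087 − 1)/16.59804 = 0.880146
r = −ln(0.880146)/7 = 0.12767/7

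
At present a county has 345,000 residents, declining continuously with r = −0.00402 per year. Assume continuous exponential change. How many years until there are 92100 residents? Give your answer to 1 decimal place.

92100 = 345000 · e^(-0.00402·t)
t = ln(92100/345000) / -0.00402 = ln(0.26696) / -0.00402 = -1.32067 / -0.00402

t ≈ 328.5 years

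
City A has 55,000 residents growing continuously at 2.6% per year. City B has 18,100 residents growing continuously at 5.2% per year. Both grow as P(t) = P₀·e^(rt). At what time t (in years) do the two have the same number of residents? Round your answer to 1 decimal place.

55000·e^(0.026t) = 18100·e^(0.052t)
55000/18100 = e^((0.052 − 0.026)t) → ln(3.03867) = 0.026·t
t = 1.11142 / 0.026

t ≈ 42.7 years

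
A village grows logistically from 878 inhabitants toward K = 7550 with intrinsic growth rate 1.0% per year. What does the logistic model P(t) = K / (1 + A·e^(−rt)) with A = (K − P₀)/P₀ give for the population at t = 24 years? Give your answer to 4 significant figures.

A = (7550 − 878)/878 = 7.59909
P(24) = 7550 / (1 + 7.59909·e^(−0.01·24)) = 7550 / (1 + 7.59909·0.786628)
= 7550 / 6.97765 ≈ 1082.03

≈ 1,082 inhabitants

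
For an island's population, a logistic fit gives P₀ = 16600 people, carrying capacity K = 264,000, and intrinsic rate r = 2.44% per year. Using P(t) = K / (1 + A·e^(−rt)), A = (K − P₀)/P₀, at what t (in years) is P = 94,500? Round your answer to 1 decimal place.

A = (264000 − 16600)/16600 = 14.90361
94500 = 264000/(1 + 14.90361·e^(−0.0244t)) → 1 + 14.90361·e^(−0.0244t) = 2.79365
e^(−0.0244t) = 0.12035 → t = ln(8.30909)/0.0244 = 2.11735/0.0244

t ≈ 86.8 years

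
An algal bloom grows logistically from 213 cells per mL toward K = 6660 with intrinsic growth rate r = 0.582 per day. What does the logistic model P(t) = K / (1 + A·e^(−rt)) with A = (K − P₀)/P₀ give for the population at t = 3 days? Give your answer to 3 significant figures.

A = (6660 − 213)/213 = 30.26761
P(3) = 6660 / (1 + 30.26761·e^(−0.582·3)) = 6660 / (1 + 30.26761·0.17447)
= 6660 / 6.2808 ≈ 1060.37

≈ 1,060 cells per mL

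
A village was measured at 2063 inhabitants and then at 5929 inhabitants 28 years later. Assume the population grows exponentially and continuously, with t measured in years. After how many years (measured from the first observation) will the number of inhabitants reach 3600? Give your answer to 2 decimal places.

t ≈ 14.77 years

r = ln(5929/2063) / 28 ≈ 0.037703 per year
t = ln(3600/2063) / r = 0.55677 / 0.037703 ≈ 14.767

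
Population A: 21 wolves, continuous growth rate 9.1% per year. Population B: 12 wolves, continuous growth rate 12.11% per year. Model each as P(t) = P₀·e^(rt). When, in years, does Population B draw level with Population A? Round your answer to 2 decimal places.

t ≈ 18.59 years

21·e^(0.091t) = 12·e^(0.1211t)
21/12 = e^((0.1211 − 0.091)t) → ln(1.75) = 0.0301·t
t = 0.55962 / 0.0301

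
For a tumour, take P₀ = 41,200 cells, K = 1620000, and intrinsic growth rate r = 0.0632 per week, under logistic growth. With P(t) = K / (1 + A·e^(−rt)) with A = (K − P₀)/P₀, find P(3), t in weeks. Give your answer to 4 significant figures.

≈ 49,540 cells

A = (1620000 − 41200)/41200 = 38.32039
P(3) = 1620000 / (1 + 38.32039·e^(−0.0632·3)) = 1620000 / (1 + 38.32039·0.82729)
= 1620000 / 32.70207 ≈ 49538.14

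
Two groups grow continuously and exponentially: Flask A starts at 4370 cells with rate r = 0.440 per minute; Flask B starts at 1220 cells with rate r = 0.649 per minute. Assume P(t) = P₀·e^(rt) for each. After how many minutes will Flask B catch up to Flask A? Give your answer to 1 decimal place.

4370·e^(0.44t) = 1220·e^(0.649t)
4370/1220 = e^((0.649 − 0.44)t) → ln(3.58197) = 0.209·t
t = 1.27591 / 0.209

t ≈ 6.1 minutes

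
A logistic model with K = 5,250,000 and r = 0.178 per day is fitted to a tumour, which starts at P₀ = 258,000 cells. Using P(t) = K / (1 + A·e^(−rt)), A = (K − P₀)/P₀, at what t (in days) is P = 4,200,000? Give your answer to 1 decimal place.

A = (5250000 − 258000)/258000 = 19.34884
4200000 = 5250000/(1 + 19.34884·e^(−0.178t)) → 1 + 19.34884·e^(−0.178t) = 1.25
e^(−0.178t) = 0.012921 → t = ln(77.39535)/0.178 = 4.34893/0.178

t ≈ 24.4 days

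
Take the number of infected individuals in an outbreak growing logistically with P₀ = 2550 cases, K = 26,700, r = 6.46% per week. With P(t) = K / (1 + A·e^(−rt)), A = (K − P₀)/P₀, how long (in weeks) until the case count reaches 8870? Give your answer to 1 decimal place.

A = (26700 − 2550)/2550 = 9.47059
8870 = 26700/(1 + 9.47059·e^(−0.0646t)) → 1 + 9.47059·e^(−0.0646t) = 3.01015
e^(−0.0646t) = 0.212252 → t = ln(4.71139)/0.0646 = 1.54998/0.0646

t ≈ 24.0 weeks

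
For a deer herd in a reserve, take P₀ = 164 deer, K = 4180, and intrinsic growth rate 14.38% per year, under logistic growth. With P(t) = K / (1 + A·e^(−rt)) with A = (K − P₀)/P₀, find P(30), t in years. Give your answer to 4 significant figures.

A = (4180 − 164)/164 = 24.4878
P(30) = 4180 / (1 + 24.4878·e^(−0.1438·30)) = 4180 / (1 + 24.4878·0.01338)
= 4180 / 1.32764 ≈ 3148.43

≈ 3,148 deer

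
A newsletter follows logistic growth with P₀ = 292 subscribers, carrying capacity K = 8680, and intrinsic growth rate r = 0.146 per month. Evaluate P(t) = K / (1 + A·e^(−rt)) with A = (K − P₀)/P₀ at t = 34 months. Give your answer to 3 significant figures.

≈ 7,230 subscribers

A = (8680 − 292)/292 = 28.72603
P(34) = 8680 / (1 + 28.72603·e^(−0.146·34)) = 8680 / (1 + 28.72603·0.006985)
= 8680 / 1.20065 ≈ 7229.42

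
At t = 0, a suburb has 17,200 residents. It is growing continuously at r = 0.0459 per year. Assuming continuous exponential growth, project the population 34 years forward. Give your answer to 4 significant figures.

P(34) = 17200 · e^(0.0459·34) = 17200 · e^(1.5606)
= 17200 · 4.76168 ≈ 81900.85

≈ 81,900 residents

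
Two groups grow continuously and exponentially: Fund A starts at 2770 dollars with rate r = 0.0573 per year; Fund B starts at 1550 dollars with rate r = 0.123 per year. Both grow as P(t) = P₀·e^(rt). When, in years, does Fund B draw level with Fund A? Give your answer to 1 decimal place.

t ≈ 8.8 years

2770·e^(0.0573t) = 1550·e^(0.123t)
2770/1550 = e^((0.123 − 0.0573)t) → ln(1.7871) = 0.0657·t
t = 0.58059 / 0.0657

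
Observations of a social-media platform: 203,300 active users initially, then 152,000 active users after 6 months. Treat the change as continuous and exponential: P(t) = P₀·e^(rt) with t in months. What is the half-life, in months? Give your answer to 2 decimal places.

half-life ≈ 14.30 months

r = ln(152000/203300) / 6 = ln(0.74766) / 6 ≈ -0.048467 per month
half-life = ln 2 / |r| = 0.69315 / 0.048467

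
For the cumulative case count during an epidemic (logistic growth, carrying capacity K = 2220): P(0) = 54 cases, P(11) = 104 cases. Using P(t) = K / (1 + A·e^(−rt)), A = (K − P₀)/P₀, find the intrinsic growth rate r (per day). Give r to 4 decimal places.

A = (2220 − 54)/54 = 40.11111
104 = 2220/(1 + 40.11111·e^(−r·11)) → e^(−11r) = (21.34615 − 1)/40.11111 = 0.507245
r = −ln(0.507245)/11 = 0.67876/11

r ≈ 0.0617 per day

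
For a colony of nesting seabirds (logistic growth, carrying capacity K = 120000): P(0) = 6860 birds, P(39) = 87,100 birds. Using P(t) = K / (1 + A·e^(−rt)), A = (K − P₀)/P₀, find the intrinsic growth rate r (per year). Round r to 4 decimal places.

r ≈ 0.0968 per year

A = (120000 − 6860)/6860 = 16.49271
87100 = 120000/(1 + 16.49271·e^(−r·39)) → e^(−39r) = (1.37773 − 1)/16.49271 = 0.022903
r = −ln(0.022903)/39 = 3.7765/39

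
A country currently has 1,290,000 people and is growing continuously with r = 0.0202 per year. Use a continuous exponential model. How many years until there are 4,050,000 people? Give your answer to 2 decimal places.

4050000 = 1290000 · e^(0.0202·t)
t = ln(4050000/1290000) / 0.0202 = ln(3.13953) / 0.0202 = 1.14407 / 0.0202

t ≈ 56.64 years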